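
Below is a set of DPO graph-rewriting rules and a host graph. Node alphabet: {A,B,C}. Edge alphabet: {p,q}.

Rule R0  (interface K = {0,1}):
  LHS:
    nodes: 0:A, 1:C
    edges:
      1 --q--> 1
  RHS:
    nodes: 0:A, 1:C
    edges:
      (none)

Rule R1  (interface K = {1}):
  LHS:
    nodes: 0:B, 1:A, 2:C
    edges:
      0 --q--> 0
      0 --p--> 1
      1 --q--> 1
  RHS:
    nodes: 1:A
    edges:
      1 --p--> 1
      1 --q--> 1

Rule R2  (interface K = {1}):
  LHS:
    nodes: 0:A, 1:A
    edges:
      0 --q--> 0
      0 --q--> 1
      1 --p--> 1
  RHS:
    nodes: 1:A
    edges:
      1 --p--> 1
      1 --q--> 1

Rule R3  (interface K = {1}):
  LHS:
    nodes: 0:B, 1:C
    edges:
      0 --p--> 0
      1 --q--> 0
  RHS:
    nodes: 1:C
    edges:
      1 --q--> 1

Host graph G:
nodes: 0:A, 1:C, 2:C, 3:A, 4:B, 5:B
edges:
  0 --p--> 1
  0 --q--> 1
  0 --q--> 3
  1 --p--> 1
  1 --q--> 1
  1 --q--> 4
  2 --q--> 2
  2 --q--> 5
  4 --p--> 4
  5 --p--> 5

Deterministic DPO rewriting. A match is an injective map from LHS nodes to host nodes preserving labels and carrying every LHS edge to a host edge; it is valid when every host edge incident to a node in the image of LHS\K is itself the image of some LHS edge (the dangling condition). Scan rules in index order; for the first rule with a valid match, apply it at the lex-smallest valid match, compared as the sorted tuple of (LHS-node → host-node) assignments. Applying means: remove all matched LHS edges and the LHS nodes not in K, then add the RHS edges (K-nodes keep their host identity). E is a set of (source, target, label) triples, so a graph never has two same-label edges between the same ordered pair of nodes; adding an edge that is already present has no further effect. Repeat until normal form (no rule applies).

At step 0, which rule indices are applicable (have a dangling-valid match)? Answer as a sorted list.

R0: 4 valid matches — {0↦0, 1↦1}, {0↦0, 1↦2}, {0↦3, 1↦1} (+1 more)
R1: no valid match — LHS pattern not found
R2: no valid match — LHS pattern not found
R3: 2 valid matches — {0↦4, 1↦1}, {0↦5, 1↦2}

Answer: [R0,R3]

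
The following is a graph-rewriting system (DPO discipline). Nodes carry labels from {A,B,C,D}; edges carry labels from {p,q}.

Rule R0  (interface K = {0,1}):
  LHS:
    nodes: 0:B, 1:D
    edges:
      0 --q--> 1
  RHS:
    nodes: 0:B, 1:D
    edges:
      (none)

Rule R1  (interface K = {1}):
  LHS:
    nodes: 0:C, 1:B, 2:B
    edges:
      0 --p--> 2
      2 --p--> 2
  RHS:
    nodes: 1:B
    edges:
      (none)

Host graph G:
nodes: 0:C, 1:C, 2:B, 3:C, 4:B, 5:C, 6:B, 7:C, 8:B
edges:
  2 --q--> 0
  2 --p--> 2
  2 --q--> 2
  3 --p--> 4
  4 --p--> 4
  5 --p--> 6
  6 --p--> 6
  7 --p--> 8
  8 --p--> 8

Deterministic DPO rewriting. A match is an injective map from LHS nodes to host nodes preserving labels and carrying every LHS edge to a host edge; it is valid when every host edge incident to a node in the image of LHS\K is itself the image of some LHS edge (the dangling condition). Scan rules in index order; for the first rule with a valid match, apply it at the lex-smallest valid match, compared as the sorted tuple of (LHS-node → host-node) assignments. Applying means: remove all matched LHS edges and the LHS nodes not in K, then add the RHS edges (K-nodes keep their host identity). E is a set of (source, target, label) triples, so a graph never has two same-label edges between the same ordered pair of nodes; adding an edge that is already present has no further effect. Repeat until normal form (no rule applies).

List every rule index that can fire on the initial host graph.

Answer: [R1]

Steps:
R0: no valid match — LHS pattern not found
R1: 9 valid matches — {0↦3, 1↦2, 2↦4}, {0↦3, 1↦6, 2↦4}, {0↦3, 1↦8, 2↦4} (+6 more)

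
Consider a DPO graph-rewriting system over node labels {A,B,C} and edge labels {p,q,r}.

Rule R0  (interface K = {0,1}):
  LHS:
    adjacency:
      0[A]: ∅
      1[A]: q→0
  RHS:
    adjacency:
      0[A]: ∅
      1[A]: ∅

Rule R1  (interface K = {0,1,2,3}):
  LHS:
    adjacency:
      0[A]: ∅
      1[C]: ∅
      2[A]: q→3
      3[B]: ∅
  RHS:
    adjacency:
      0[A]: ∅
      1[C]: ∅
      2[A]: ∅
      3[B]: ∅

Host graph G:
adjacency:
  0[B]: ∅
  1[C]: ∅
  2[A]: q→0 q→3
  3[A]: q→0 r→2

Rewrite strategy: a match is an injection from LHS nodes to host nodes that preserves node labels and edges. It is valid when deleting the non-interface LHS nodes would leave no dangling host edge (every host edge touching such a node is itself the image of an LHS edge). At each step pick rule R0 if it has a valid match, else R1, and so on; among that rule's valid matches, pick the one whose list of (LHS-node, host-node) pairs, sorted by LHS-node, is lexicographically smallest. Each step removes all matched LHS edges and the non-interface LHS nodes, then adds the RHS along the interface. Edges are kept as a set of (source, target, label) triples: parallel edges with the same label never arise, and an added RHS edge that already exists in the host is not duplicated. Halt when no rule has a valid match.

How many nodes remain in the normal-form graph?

Answer: 4

Derivation:
[0] host  ⇒  4 nodes, 4 edges  {2-q->0 2-q->3 3-q->0 3-r->2}
[1] R0 @ {0↦3, 1↦2}  ⇒  4 nodes, 3 edges  {2-q->0 3-q->0 3-r->2}
[2] R1 @ {0↦2, 1↦1, 2↦3, 3↦0}  ⇒  4 nodes, 2 edges  {2-q->0 3-r->2}
[3] R1 @ {0↦3, 1↦1, 2↦2, 3↦0}  ⇒  4 nodes, 1 edges  {3-r->2}
normal form: no rule applies after step 3
NF nodes: {0:B, 1:C, 2:A, 3:A}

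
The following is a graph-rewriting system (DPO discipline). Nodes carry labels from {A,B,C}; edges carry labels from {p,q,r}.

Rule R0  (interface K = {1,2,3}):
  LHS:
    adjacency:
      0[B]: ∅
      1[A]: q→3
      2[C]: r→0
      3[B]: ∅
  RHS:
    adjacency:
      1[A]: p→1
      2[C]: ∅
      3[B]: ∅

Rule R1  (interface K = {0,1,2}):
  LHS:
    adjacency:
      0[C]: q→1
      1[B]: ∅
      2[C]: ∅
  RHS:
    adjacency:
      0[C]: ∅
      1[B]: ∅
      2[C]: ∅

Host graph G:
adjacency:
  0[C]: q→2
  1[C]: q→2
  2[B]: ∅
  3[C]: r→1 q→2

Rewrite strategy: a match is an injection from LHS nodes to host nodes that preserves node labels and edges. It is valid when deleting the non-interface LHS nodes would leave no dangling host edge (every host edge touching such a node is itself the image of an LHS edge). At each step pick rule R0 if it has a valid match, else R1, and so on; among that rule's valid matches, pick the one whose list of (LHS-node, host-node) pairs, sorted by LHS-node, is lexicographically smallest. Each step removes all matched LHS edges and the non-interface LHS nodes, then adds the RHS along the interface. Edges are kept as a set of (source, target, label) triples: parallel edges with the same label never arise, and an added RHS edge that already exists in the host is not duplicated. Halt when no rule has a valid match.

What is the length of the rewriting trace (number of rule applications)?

start.  V:4 E:4  edges: 0-q->2 1-q->2 3-r->1 3-q->2
1. fire R1 via {0↦0, 1↦2, 2↦1}  →  V:4 E:3  edges: 1-q->2 3-r->1 3-q->2
2. fire R1 via {0↦1, 1↦2, 2↦0}  →  V:4 E:2  edges: 3-r->1 3-q->2
3. fire R1 via {0↦3, 1↦2, 2↦0}  →  V:4 E:1  edges: 3-r->1
halt: no rule applies after step 3

Answer: 3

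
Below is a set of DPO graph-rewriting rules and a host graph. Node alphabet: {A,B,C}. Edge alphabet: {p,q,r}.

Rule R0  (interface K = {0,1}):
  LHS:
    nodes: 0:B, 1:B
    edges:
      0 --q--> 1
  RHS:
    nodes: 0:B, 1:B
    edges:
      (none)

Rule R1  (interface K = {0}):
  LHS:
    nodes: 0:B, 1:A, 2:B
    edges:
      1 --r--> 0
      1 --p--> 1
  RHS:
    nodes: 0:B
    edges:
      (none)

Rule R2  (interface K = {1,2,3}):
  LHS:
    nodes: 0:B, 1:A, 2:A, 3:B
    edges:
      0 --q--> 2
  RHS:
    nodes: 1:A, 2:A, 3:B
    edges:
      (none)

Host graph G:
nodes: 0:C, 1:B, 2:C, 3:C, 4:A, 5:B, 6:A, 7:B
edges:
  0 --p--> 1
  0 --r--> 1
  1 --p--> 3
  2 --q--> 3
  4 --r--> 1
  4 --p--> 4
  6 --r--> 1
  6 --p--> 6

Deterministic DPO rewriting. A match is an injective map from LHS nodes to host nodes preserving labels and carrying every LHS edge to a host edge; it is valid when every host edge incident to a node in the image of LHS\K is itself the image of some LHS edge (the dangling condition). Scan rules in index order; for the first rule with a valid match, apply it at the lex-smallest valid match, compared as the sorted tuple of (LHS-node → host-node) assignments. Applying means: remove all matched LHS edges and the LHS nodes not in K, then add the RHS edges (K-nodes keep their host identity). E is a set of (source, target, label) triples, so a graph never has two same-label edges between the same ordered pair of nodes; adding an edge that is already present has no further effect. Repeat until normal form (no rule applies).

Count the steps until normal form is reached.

initial: |V|=8 |E|=8  E = 0-p->1 0-r->1 1-p->3 2-q->3 4-r->1 4-p->4 6-r->1 6-p->6
step 1: apply R1 at {0↦1, 1↦4, 2↦5}  → |V|=6 |E|=6  E = 0-p->1 0-r->1 1-p->3 2-q->3 6-r->1 6-p->6
step 2: apply R1 at {0↦1, 1↦6, 2↦7}  → |V|=4 |E|=4  E = 0-p->1 0-r->1 1-p->3 2-q->3
normal form: no rule applies after step 2

Answer: 2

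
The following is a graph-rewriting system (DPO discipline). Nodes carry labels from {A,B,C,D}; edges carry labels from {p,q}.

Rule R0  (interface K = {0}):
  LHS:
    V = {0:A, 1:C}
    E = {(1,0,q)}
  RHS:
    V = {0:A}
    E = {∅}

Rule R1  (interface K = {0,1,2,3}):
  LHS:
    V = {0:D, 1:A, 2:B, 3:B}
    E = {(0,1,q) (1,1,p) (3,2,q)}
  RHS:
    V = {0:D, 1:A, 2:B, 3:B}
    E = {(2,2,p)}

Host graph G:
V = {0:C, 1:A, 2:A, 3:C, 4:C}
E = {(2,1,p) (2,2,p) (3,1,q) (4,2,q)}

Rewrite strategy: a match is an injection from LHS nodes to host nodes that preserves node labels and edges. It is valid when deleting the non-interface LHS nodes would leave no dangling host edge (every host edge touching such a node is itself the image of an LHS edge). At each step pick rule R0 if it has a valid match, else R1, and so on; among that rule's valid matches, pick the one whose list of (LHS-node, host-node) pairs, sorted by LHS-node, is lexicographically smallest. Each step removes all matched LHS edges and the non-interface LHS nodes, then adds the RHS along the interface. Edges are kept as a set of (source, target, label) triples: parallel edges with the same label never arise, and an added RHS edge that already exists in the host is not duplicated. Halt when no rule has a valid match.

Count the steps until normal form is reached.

Answer: 2

Derivation:
initial: |V|=5 |E|=4  E = 2-p->1 2-p->2 3-q->1 4-q->2
step 1: apply R0 at {0↦1, 1↦3}  → |V|=4 |E|=3  E = 2-p->1 2-p->2 4-q->2
step 2: apply R0 at {0↦2, 1↦4}  → |V|=3 |E|=2  E = 2-p->1 2-p->2
final graph: no rule applies after step 2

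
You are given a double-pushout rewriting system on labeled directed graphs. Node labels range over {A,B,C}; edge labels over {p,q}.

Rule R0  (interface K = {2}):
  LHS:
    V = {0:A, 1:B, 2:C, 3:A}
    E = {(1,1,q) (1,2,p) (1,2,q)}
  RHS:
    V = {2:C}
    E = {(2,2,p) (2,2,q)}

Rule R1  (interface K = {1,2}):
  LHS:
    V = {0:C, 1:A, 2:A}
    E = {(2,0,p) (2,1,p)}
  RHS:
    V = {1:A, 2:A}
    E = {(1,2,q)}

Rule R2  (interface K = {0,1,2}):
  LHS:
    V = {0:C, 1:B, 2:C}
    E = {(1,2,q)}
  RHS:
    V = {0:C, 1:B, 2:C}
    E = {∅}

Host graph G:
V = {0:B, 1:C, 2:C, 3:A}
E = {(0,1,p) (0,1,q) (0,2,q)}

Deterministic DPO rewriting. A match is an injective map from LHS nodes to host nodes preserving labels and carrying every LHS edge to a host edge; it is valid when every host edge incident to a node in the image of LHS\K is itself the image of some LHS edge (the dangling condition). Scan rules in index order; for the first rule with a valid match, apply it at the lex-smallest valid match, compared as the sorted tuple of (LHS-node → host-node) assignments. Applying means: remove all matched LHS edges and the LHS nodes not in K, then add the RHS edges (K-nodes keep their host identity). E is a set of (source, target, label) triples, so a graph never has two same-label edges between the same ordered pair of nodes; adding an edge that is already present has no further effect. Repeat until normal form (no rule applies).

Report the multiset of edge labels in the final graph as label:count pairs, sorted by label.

Answer: p:1

Steps:
start.  V:4 E:3  edges: 0-p->1 0-q->1 0-q->2
1. fire R2 via {0↦1, 1↦0, 2↦2}  →  V:4 E:2  edges: 0-p->1 0-q->1
2. fire R2 via {0↦2, 1↦0, 2↦1}  →  V:4 E:1  edges: 0-p->1
halt: no rule applies after step 2
NF edges: [(0, 1, 'p')]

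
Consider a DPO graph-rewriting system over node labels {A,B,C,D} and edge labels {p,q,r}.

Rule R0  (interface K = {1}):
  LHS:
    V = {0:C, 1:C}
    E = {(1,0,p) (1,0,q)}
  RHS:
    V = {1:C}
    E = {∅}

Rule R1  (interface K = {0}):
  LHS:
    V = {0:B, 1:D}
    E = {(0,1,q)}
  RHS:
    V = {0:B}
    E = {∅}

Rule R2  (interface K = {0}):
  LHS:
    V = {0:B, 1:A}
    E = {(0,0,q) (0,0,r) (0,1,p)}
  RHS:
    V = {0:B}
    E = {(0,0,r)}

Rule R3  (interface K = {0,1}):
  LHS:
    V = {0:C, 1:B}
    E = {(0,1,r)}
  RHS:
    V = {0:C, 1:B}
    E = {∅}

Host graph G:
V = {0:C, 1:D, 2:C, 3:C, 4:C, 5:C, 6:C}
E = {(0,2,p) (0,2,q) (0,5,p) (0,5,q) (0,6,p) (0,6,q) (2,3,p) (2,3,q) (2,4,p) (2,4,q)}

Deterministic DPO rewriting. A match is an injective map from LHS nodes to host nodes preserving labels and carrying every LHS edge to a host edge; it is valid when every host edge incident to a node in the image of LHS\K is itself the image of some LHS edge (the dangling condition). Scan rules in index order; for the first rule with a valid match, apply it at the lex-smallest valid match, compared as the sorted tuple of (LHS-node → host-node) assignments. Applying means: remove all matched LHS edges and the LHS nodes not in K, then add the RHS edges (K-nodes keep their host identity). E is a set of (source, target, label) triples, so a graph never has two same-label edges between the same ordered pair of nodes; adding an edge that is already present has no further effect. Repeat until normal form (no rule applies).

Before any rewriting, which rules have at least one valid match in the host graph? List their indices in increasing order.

R0: 4 valid matches — {0↦3, 1↦2}, {0↦4, 1↦2}, {0↦5, 1↦0} (+1 more)
R1: no valid match — LHS pattern not found
R2: no valid match — LHS pattern not found
R3: no valid match — LHS pattern not found

Answer: [R0]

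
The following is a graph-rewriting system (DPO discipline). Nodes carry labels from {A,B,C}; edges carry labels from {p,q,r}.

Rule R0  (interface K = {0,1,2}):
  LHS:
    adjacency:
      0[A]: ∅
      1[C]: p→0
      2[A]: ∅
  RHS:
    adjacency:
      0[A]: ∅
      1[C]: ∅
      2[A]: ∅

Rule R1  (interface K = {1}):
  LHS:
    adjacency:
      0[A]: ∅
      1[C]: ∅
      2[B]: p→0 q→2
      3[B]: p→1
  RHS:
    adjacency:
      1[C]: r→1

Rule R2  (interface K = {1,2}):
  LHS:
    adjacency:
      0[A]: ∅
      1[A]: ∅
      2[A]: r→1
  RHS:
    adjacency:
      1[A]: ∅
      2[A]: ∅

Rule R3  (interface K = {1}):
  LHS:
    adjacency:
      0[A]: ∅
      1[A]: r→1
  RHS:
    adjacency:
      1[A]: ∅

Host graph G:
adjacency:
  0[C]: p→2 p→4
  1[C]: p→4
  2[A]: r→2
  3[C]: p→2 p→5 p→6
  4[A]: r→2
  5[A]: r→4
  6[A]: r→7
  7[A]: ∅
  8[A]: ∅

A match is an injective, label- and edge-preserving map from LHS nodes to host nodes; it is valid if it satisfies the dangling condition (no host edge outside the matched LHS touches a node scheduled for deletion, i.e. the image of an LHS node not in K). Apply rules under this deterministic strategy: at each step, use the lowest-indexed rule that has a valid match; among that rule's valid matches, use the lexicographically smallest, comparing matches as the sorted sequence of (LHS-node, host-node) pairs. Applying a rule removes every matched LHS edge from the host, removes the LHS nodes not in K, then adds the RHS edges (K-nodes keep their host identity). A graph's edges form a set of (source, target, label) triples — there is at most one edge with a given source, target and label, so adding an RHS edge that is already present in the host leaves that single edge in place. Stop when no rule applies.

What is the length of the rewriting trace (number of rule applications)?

Answer: 7

Steps:
start.  V:9 E:10  edges: 0-p->2 0-p->4 1-p->4 2-r->2 3-p->2 3-p->5 3-p->6 4-r->2 5-r->4 6-r->7
1. fire R0 via {0↦2, 1↦0, 2↦4}  →  V:9 E:9  edges: 0-p->4 1-p->4 2-r->2 3-p->2 3-p->5 3-p->6 4-r->2 5-r->4 6-r->7
2. fire R0 via {0↦2, 1↦3, 2↦4}  →  V:9 E:8  edges: 0-p->4 1-p->4 2-r->2 3-p->5 3-p->6 4-r->2 5-r->4 6-r->7
3. fire R0 via {0↦4, 1↦0, 2↦2}  →  V:9 E:7  edges: 1-p->4 2-r->2 3-p->5 3-p->6 4-r->2 5-r->4 6-r->7
4. fire R0 via {0↦4, 1↦1, 2↦2}  →  V:9 E:6  edges: 2-r->2 3-p->5 3-p->6 4-r->2 5-r->4 6-r->7
5. fire R0 via {0↦5, 1↦3, 2↦2}  →  V:9 E:5  edges: 2-r->2 3-p->6 4-r->2 5-r->4 6-r->7
6. fire R0 via {0↦6, 1↦3, 2↦2}  →  V:9 E:4  edges: 2-r->2 4-r->2 5-r->4 6-r->7
7. fire R2 via {0↦8, 1↦2, 2↦4}  →  V:8 E:3  edges: 2-r->2 5-r->4 6-r->7
halt: no rule applies after step 7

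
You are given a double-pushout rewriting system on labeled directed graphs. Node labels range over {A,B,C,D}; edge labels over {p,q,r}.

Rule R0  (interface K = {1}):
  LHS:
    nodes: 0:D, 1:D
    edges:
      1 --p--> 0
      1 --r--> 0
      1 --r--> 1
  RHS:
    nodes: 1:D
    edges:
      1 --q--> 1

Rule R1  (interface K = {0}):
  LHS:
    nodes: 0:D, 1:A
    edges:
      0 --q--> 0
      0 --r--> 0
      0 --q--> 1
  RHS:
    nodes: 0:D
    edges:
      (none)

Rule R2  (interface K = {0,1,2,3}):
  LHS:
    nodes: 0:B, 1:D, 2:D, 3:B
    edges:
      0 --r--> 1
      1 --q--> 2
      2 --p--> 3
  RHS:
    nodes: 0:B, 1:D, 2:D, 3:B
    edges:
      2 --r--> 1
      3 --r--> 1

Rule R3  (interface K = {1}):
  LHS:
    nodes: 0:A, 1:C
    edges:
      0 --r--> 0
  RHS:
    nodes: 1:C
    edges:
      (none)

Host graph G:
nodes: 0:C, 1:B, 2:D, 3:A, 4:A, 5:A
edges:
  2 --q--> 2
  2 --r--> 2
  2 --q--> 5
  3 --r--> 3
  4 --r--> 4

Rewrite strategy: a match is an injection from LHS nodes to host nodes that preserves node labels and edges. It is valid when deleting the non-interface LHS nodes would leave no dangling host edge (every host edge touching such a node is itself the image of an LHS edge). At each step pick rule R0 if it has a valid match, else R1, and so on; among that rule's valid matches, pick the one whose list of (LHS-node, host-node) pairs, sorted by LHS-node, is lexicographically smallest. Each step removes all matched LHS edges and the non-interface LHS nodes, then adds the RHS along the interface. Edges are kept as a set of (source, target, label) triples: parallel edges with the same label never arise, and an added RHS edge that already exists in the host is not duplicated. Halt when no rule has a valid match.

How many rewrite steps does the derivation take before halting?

start.  V:6 E:5  edges: 2-q->2 2-r->2 2-q->5 3-r->3 4-r->4
1. fire R1 via {0↦2, 1↦5}  →  V:5 E:2  edges: 3-r->3 4-r->4
2. fire R3 via {0↦3, 1↦0}  →  V:4 E:1  edges: 4-r->4
3. fire R3 via {0↦4, 1↦0}  →  V:3 E:0  edges: ∅
final graph: no rule applies after step 3

Answer: 3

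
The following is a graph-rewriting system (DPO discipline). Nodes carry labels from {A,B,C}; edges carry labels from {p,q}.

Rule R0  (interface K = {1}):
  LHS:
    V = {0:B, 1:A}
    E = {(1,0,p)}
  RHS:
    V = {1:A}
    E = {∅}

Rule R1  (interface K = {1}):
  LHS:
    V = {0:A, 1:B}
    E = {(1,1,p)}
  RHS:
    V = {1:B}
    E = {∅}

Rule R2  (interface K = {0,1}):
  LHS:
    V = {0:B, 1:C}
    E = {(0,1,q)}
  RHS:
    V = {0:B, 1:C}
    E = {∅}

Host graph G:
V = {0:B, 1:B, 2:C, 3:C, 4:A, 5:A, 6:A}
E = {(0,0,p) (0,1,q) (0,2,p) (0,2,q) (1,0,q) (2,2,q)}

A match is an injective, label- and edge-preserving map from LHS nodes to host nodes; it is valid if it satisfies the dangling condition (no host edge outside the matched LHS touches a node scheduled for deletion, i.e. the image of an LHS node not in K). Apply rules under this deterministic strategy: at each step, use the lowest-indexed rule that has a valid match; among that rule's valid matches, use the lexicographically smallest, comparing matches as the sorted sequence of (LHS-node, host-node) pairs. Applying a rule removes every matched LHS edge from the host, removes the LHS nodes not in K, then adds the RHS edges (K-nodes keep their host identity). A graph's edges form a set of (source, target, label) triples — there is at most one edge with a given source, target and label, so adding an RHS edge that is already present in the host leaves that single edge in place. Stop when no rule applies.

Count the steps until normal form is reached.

Answer: 2

Derivation:
initial: |V|=7 |E|=6  E = 0-p->0 0-q->1 0-p->2 0-q->2 1-q->0 2-q->2
step 1: apply R1 at {0↦4, 1↦0}  → |V|=6 |E|=5  E = 0-q->1 0-p->2 0-q->2 1-q->0 2-q->2
step 2: apply R2 at {0↦0, 1↦2}  → |V|=6 |E|=4  E = 0-q->1 0-p->2 1-q->0 2-q->2
final graph: no rule applies after step 2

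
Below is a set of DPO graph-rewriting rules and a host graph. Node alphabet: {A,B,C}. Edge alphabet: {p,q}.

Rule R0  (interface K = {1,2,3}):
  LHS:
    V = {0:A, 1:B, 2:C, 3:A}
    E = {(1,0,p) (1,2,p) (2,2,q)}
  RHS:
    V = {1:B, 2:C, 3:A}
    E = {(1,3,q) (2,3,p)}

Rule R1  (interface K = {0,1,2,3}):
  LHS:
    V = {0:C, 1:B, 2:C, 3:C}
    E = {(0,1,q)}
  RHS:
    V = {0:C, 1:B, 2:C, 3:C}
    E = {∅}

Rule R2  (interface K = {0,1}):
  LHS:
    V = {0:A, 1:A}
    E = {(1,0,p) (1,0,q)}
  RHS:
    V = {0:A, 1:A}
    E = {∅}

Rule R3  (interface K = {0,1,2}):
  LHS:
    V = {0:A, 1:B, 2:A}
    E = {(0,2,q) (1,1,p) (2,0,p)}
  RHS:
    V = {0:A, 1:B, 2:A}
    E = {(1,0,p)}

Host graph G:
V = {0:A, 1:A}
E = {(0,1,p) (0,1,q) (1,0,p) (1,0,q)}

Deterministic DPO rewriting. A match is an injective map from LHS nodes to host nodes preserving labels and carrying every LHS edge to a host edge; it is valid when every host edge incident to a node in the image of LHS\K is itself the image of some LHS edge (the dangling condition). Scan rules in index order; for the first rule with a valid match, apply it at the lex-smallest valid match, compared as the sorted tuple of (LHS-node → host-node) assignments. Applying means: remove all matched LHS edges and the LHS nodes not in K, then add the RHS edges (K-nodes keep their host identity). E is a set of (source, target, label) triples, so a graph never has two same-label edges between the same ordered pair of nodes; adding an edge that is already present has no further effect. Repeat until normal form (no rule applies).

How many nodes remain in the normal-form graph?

initial: |V|=2 |E|=4  E = 0-p->1 0-q->1 1-p->0 1-q->0
step 1: apply R2 at {0↦0, 1↦1}  → |V|=2 |E|=2  E = 0-p->1 0-q->1
step 2: apply R2 at {0↦1, 1↦0}  → |V|=2 |E|=0  E = ∅
halt: no rule applies after step 2
NF nodes: {0:A, 1:A}

Answer: 2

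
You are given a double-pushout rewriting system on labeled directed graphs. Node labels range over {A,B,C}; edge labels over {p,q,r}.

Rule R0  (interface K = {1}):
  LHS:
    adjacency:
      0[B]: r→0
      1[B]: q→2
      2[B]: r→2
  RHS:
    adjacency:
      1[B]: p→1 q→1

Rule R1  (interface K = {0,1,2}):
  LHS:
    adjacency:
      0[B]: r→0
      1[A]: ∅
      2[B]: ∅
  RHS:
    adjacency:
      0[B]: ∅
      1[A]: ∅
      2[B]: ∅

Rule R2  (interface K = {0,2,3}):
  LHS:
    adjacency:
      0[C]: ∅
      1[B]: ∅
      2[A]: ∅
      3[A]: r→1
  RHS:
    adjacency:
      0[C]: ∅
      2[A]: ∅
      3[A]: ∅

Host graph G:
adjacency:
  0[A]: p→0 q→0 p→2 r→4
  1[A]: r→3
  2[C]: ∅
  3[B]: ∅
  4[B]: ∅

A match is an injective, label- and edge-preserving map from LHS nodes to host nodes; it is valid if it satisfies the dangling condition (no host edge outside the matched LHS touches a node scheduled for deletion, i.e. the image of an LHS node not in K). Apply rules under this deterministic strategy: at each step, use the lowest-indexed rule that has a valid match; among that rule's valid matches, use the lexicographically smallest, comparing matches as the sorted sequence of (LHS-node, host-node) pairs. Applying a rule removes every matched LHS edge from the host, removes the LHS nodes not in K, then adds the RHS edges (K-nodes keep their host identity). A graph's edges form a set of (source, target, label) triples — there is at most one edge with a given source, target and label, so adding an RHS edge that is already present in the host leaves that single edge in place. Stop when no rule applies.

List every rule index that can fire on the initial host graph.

Answer: [R2]

Rewrite trace:
R0: no valid match — LHS pattern not found
R1: no valid match — LHS pattern not found
R2: 2 valid matches — {0↦2, 1↦3, 2↦0, 3↦1}, {0↦2, 1↦4, 2↦1, 3↦0}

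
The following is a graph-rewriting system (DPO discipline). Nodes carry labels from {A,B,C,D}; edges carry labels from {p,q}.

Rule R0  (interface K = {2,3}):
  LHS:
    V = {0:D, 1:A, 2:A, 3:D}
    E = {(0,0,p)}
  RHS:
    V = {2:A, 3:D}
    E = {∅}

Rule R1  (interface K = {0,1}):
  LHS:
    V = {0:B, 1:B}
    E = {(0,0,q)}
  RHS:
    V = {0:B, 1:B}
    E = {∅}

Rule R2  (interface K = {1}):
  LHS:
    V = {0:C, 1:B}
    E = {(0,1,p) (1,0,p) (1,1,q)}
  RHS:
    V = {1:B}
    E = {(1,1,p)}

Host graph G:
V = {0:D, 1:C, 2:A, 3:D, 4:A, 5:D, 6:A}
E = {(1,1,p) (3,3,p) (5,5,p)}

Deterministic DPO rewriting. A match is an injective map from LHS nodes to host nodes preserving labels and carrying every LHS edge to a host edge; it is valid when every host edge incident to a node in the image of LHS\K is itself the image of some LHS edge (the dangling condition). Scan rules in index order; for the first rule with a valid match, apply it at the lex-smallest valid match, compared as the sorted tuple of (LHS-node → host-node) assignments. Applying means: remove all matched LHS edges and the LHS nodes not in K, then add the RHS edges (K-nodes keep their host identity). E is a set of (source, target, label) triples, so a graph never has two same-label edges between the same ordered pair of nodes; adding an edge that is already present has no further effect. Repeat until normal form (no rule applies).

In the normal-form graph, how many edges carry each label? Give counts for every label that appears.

Answer: p:1

Rewrite trace:
initial: |V|=7 |E|=3  E = 1-p->1 3-p->3 5-p->5
step 1: apply R0 at {0↦3, 1↦2, 2↦4, 3↦0}  → |V|=5 |E|=2  E = 1-p->1 5-p->5
step 2: apply R0 at {0↦5, 1↦4, 2↦6, 3↦0}  → |V|=3 |E|=1  E = 1-p->1
normal form: no rule applies after step 2
NF edges: [(1, 1, 'p')]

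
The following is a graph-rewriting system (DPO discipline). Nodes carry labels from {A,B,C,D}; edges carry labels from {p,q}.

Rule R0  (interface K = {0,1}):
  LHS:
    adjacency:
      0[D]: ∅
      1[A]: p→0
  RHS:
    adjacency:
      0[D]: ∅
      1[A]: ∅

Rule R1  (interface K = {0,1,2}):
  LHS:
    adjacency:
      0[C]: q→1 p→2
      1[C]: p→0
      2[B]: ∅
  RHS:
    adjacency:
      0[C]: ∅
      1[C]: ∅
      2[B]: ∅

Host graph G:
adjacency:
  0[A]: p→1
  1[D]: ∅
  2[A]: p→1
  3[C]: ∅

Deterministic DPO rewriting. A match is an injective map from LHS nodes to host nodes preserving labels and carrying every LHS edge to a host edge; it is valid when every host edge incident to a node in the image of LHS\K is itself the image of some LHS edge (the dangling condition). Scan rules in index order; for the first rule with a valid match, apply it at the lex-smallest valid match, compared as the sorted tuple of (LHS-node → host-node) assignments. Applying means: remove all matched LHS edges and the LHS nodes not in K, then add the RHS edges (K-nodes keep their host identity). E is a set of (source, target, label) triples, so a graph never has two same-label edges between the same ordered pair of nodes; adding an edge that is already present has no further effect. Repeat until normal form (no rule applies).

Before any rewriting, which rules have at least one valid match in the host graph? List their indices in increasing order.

Answer: [R0]

Rewrite trace:
R0: 2 valid matches — {0↦1, 1↦0}, {0↦1, 1↦2}
R1: no valid match — LHS pattern not found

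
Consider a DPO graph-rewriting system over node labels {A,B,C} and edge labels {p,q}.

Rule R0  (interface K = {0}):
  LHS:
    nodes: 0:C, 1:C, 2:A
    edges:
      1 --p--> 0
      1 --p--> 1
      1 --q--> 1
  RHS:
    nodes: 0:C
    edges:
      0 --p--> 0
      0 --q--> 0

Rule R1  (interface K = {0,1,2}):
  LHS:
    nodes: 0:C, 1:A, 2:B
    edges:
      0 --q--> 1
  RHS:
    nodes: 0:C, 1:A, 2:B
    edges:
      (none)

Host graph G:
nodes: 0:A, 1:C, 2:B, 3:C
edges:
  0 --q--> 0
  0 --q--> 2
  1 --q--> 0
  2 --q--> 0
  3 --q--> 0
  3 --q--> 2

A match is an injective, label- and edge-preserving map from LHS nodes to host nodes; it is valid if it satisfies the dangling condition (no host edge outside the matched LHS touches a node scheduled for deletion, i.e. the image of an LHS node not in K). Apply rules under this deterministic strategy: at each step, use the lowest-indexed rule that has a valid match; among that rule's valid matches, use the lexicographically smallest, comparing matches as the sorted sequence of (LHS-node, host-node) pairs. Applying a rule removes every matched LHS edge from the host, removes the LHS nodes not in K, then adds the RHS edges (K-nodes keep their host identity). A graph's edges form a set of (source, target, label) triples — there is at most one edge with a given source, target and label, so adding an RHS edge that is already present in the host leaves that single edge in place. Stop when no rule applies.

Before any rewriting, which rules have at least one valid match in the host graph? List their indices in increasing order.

Answer: [R1]

Steps:
R0: no valid match — LHS pattern not found
R1: 2 valid matches — {0↦1, 1↦0, 2↦2}, {0↦3, 1↦0, 2↦2}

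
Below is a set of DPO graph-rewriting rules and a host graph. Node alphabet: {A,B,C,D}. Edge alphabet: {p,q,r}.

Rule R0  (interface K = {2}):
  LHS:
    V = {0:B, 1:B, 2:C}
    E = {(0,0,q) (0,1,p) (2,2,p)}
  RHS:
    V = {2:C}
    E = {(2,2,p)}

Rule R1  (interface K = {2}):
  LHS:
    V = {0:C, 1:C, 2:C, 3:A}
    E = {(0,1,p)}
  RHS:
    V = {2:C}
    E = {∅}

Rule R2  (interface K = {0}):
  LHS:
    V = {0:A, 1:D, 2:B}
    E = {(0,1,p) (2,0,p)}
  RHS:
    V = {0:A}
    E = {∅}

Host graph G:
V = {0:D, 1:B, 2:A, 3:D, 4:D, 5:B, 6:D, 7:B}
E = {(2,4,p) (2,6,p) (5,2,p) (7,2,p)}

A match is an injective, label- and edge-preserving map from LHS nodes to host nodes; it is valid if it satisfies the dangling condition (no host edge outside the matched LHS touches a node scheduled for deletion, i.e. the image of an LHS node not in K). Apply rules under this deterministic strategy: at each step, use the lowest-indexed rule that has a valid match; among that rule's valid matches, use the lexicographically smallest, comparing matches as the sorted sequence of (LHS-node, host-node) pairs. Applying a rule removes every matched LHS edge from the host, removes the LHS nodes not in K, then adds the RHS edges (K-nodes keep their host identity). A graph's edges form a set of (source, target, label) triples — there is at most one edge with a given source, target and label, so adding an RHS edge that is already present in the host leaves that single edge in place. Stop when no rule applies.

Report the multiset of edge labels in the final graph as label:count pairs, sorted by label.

Answer: (no edges)

Rewrite trace:
[0] host  ⇒  8 nodes, 4 edges  {2-p->4 2-p->6 5-p->2 7-p->2}
[1] R2 @ {0↦2, 1↦4, 2↦5}  ⇒  6 nodes, 2 edges  {2-p->6 7-p->2}
[2] R2 @ {0↦2, 1↦6, 2↦7}  ⇒  4 nodes, 0 edges  {∅}
final graph: no rule applies after step 2
NF edges: []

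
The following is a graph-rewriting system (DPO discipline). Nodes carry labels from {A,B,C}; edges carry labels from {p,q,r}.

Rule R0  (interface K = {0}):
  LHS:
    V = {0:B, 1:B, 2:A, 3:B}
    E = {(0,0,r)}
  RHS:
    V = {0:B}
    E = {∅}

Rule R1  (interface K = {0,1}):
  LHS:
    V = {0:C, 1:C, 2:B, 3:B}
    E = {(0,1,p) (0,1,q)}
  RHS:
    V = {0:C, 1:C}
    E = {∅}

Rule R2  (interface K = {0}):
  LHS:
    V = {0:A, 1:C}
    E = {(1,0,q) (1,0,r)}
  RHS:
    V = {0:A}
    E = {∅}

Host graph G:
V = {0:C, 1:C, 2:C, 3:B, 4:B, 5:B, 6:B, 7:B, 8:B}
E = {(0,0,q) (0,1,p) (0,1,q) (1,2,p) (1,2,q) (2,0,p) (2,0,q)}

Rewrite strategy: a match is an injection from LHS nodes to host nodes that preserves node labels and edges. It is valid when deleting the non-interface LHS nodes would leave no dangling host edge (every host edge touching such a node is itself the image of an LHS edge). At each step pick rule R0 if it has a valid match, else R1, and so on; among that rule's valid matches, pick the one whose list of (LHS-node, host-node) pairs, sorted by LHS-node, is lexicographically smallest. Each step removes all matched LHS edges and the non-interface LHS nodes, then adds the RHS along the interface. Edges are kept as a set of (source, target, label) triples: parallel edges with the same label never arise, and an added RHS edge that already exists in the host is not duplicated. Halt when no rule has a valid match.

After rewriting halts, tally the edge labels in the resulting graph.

initial: |V|=9 |E|=7  E = 0-q->0 0-p->1 0-q->1 1-p->2 1-q->2 2-p->0 2-q->0
step 1: apply R1 at {0↦0, 1↦1, 2↦3, 3↦4}  → |V|=7 |E|=5  E = 0-q->0 1-p->2 1-q->2 2-p->0 2-q->0
step 2: apply R1 at {0↦1, 1↦2, 2↦5, 3↦6}  → |V|=5 |E|=3  E = 0-q->0 2-p->0 2-q->0
step 3: apply R1 at {0↦2, 1↦0, 2↦7, 3↦8}  → |V|=3 |E|=1  E = 0-q->0
final graph: no rule applies after step 3
NF edges: [(0, 0, 'q')]

Answer: q:1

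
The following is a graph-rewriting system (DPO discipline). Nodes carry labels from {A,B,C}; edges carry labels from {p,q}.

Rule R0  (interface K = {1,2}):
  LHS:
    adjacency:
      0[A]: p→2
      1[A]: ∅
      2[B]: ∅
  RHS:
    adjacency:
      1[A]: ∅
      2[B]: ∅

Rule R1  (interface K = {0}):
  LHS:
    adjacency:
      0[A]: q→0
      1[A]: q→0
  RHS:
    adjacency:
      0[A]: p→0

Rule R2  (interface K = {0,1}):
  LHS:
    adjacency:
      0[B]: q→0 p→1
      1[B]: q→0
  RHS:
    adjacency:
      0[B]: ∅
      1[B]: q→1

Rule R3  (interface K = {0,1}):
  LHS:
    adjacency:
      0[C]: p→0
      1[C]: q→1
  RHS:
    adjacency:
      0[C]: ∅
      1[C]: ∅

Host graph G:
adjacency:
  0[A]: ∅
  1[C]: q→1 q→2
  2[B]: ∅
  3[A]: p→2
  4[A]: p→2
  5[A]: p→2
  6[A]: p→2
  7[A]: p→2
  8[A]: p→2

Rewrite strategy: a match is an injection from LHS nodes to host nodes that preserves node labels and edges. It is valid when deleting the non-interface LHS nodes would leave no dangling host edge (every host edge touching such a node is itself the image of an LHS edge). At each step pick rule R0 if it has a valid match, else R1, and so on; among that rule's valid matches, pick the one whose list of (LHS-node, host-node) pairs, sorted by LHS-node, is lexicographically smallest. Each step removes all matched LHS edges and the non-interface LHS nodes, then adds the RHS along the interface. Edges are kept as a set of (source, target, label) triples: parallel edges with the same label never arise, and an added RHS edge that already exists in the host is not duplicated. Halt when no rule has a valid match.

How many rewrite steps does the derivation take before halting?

start.  V:9 E:8  edges: 1-q->1 1-q->2 3-p->2 4-p->2 5-p->2 6-p->2 7-p->2 8-p->2
1. fire R0 via {0↦3, 1↦0, 2↦2}  →  V:8 E:7  edges: 1-q->1 1-q->2 4-p->2 5-p->2 6-p->2 7-p->2 8-p->2
2. fire R0 via {0↦4, 1↦0, 2↦2}  →  V:7 E:6  edges: 1-q->1 1-q->2 5-p->2 6-p->2 7-p->2 8-p->2
3. fire R0 via {0↦5, 1↦0, 2↦2}  →  V:6 E:5  edges: 1-q->1 1-q->2 6-p->2 7-p->2 8-p->2
4. fire R0 via {0↦6, 1↦0, 2↦2}  →  V:5 E:4  edges: 1-q->1 1-q->2 7-p->2 8-p->2
5. fire R0 via {0↦7, 1↦0, 2↦2}  →  V:4 E:3  edges: 1-q->1 1-q->2 8-p->2
6. fire R0 via {0↦8, 1↦0, 2↦2}  →  V:3 E:2  edges: 1-q->1 1-q->2
halt: no rule applies after step 6

Answer: 6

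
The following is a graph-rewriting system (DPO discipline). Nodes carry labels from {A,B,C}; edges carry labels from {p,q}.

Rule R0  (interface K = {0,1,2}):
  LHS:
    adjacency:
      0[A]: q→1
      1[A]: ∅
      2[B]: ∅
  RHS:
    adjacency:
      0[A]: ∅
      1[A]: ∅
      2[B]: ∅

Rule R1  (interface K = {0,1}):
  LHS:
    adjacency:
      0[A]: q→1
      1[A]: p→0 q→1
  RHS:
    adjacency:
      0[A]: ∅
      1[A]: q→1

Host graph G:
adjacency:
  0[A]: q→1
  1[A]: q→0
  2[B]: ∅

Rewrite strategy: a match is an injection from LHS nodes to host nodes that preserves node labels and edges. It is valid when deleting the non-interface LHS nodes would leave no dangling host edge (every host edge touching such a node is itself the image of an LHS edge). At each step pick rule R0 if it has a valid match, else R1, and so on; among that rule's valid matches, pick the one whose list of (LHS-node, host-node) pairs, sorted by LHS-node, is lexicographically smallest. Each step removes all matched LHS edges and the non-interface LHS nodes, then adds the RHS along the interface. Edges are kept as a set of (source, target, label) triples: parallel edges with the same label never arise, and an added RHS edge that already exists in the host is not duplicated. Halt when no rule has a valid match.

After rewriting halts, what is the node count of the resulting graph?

Answer: 3

Steps:
initial: |V|=3 |E|=2  E = 0-q->1 1-q->0
step 1: apply R0 at {0↦0, 1↦1, 2↦2}  → |V|=3 |E|=1  E = 1-q->0
step 2: apply R0 at {0↦1, 1↦0, 2↦2}  → |V|=3 |E|=0  E = ∅
normal form: no rule applies after step 2
NF nodes: {0:A, 1:A, 2:B}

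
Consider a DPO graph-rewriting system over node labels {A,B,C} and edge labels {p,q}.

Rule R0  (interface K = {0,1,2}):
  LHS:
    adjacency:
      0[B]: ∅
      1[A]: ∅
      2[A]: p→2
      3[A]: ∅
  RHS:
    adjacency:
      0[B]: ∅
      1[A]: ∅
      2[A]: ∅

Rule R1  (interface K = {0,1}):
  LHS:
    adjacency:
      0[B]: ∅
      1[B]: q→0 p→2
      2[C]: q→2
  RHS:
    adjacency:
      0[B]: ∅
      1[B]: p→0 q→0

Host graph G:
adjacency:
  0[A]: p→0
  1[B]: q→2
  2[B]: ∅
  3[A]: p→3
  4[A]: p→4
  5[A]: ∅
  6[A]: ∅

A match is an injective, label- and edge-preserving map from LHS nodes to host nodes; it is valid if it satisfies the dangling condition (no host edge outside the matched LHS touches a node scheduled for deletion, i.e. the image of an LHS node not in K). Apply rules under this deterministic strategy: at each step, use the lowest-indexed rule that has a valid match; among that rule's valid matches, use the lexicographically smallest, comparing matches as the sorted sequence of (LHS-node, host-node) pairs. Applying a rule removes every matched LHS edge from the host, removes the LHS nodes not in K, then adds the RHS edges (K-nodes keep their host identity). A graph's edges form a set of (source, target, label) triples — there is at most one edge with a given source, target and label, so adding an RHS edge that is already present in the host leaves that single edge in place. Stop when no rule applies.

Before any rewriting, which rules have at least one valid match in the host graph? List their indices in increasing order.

Answer: [R0]

Rewrite trace:
R0: 36 valid matches — {0↦1, 1↦0, 2↦3, 3↦5}, {0↦1, 1↦0, 2↦3, 3↦6}, {0↦1, 1↦0, 2↦4, 3↦5} (+33 more)
R1: no valid match — LHS pattern not found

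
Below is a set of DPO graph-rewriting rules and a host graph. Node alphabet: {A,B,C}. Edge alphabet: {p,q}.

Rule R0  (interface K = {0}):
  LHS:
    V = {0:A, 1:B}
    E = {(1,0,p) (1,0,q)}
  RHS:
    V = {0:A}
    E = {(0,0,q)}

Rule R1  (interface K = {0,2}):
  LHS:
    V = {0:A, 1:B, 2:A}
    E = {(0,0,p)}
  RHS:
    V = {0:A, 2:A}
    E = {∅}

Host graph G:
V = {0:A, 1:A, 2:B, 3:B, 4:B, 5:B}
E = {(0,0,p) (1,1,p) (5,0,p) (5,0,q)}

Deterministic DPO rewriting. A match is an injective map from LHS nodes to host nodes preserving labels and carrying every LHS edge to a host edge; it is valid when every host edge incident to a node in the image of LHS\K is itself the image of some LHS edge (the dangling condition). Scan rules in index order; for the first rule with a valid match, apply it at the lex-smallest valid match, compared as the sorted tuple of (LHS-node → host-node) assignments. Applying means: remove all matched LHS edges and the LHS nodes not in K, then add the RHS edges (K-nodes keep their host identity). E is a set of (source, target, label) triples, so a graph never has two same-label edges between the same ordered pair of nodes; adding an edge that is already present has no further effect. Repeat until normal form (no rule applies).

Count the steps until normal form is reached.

[0] host  ⇒  6 nodes, 4 edges  {0-p->0 1-p->1 5-p->0 5-q->0}
[1] R0 @ {0↦0, 1↦5}  ⇒  5 nodes, 3 edges  {0-p->0 0-q->0 1-p->1}
[2] R1 @ {0↦0, 1↦2, 2↦1}  ⇒  4 nodes, 2 edges  {0-q->0 1-p->1}
[3] R1 @ {0↦1, 1↦3, 2↦0}  ⇒  3 nodes, 1 edges  {0-q->0}
normal form: no rule applies after step 3

Answer: 3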